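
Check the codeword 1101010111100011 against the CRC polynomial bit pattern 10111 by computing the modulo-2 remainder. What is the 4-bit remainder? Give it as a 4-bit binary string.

0000

Modulo-2 division of 1101010111100011 by 10111:
  pos 0: 11010 XOR 10111 = 01101
  pos 1: 11011 XOR 10111 = 01100
  pos 2: 11000 XOR 10111 = 01111
  pos 3: 11111 XOR 10111 = 01000
  pos 4: 10001 XOR 10111 = 00110
  pos 6: 11011 XOR 10111 = 01100
  pos 7: 11000 XOR 10111 = 01111
  pos 8: 11110 XOR 10111 = 01001
  pos 9: 10010 XOR 10111 = 00101
  pos 11: 10111 XOR 10111 = 00000
Remainder = 0000 (zero — the frame passes the CRC check).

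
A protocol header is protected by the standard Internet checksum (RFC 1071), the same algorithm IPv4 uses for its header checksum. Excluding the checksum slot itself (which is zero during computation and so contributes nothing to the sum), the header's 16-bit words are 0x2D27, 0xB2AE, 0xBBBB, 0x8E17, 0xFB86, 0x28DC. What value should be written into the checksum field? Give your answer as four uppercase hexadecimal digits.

B1F3

One's-complement addition (fold any carry out of bit 15 back into bit 0):
  0x2D27 + 0xB2AE = 0x0DFD5
  0xDFD5 + 0xBBBB = 0x19B90 → wrap carry → 0x9B91
  0x9B91 + 0x8E17 = 0x129A8 → wrap carry → 0x29A9
  0x29A9 + 0xFB86 = 0x1252F → wrap carry → 0x2530
  0x2530 + 0x28DC = 0x04E0C
One's-complement sum = 0x4E0C.
Checksum = ~0x4E0C & 0xFFFF = 0xB1F3.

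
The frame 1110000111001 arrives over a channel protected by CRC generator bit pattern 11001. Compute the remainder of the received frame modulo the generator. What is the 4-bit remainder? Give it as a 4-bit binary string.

Modulo-2 division of 1110000111001 by 11001:
  pos 0: 11100 XOR 11001 = 00101
  pos 2: 10100 XOR 11001 = 01101
  pos 3: 11011 XOR 11001 = 00010
  pos 6: 10110 XOR 11001 = 01111
  pos 7: 11110 XOR 11001 = 00111
Remainder = 1111 (nonzero — an error is detected).

1111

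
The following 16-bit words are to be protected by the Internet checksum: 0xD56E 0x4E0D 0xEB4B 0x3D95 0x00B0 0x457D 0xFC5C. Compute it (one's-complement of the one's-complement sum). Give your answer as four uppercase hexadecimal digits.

One's-complement addition (fold any carry out of bit 15 back into bit 0):
  0xD56E + 0x4E0D = 0x1237B → wrap carry → 0x237C
  0x237C + 0xEB4B = 0x10EC7 → wrap carry → 0x0EC8
  0x0EC8 + 0x3D95 = 0x04C5D
  0x4C5D + 0x00B0 = 0x04D0D
  0x4D0D + 0x457D = 0x0928A
  0x928A + 0xFC5C = 0x18EE6 → wrap carry → 0x8EE7
One's-complement sum = 0x8EE7.
Checksum = ~0x8EE7 & 0xFFFF = 0x7118.

7118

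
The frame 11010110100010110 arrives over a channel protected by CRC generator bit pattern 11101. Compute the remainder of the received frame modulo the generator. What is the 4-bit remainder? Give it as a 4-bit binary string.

0100

Modulo-2 division of 11010110100010110 by 11101:
  pos 0: 11010 XOR 11101 = 00111
  pos 2: 11111 XOR 11101 = 00010
  pos 5: 10010 XOR 11101 = 01111
  pos 6: 11110 XOR 11101 = 00011
  pos 9: 11010 XOR 11101 = 00111
  pos 11: 11111 XOR 11101 = 00010
Remainder = 0100 (nonzero — an error is detected).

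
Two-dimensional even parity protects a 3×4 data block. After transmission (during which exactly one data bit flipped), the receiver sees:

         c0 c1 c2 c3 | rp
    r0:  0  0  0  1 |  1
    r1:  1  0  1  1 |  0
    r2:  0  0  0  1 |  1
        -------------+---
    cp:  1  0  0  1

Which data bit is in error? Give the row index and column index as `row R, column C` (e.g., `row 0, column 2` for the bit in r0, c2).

row 1, column 2

Recompute each row's even parity and compare to rp:
  r0: data parity 1, sent rp 1 → ok
  r1: data parity 1, sent rp 0 → mismatch
  r2: data parity 1, sent rp 1 → ok
Recompute each column's even parity and compare to cp:
  c0: data parity 1, sent cp 1 → ok
  c1: data parity 0, sent cp 0 → ok
  c2: data parity 1, sent cp 0 → mismatch
  c3: data parity 1, sent cp 1 → ok
Exactly one row (r1) and one column (c2) fail → the flipped bit is at their intersection.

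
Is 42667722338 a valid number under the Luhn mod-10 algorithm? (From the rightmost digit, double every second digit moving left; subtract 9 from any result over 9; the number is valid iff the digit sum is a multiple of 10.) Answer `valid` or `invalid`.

invalid

From the right, keep odd positions and double even positions (subtract 9 from any doubled value over 9):
  doubled (positions 2,4,...): 6 4 5 3 4 → sum 22
  kept (positions 1,3,...): 8 3 2 7 6 4 → sum 30
Total = 52.
52 mod 10 = 2, so the number is invalid.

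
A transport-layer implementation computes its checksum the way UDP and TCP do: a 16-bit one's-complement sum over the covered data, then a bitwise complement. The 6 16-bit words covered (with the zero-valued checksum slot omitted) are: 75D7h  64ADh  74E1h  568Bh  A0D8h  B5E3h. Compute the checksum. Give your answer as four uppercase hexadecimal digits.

One's-complement addition (fold any carry out of bit 15 back into bit 0):
  0x75D7 + 0x64AD = 0x0DA84
  0xDA84 + 0x74E1 = 0x14F65 → wrap carry → 0x4F66
  0x4F66 + 0x568B = 0x0A5F1
  0xA5F1 + 0xA0D8 = 0x146C9 → wrap carry → 0x46CA
  0x46CA + 0xB5E3 = 0x0FCAD
One's-complement sum = 0xFCAD.
Checksum = ~0xFCAD & 0xFFFF = 0x0352.

0352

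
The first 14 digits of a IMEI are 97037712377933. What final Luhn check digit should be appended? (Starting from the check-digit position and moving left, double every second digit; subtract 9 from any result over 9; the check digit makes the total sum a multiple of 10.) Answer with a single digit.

0

Partial digits right→left: 3 3 9 7 7 3 2 1 7 7 3 0 7 9
Double every second digit counting from the check-digit position (so the 1st, 3rd, 5th, ... of the partial from the right).
  doubled (with −9 where >9): 6 9 5 4 5 6 5 → sum 40
  kept as-is: 3 7 3 1 7 0 9 → sum 30
Total = 40 + 30 = 70.
Check digit = (10 − (70 mod 10)) mod 10 = 0.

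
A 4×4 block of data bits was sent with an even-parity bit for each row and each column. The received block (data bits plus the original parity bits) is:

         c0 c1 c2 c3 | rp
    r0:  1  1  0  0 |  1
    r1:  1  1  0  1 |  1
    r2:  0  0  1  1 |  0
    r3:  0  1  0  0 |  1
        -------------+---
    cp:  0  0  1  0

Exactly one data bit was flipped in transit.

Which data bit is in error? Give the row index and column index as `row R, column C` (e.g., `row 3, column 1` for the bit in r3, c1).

row 0, column 1

Recompute each row's even parity and compare to rp:
  r0: data parity 0, sent rp 1 → mismatch
  r1: data parity 1, sent rp 1 → ok
  r2: data parity 0, sent rp 0 → ok
  r3: data parity 1, sent rp 1 → ok
Recompute each column's even parity and compare to cp:
  c0: data parity 0, sent cp 0 → ok
  c1: data parity 1, sent cp 0 → mismatch
  c2: data parity 1, sent cp 1 → ok
  c3: data parity 0, sent cp 0 → ok
Exactly one row (r0) and one column (c1) fail → the flipped bit is at their intersection.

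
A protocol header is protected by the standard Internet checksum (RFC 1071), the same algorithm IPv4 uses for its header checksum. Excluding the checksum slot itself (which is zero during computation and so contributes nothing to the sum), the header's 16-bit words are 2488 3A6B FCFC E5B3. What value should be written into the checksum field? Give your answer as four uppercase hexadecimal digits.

One's-complement addition (fold any carry out of bit 15 back into bit 0):
  0x2488 + 0x3A6B = 0x05EF3
  0x5EF3 + 0xFCFC = 0x15BEF → wrap carry → 0x5BF0
  0x5BF0 + 0xE5B3 = 0x141A3 → wrap carry → 0x41A4
One's-complement sum = 0x41A4.
Checksum = ~0x41A4 & 0xFFFF = 0xBE5B.

BE5B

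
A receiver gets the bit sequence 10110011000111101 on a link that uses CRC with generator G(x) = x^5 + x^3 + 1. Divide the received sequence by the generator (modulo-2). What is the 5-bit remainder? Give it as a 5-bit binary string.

00000

Modulo-2 division of 10110011000111101 by 101001:
  pos 0: 101100 XOR 101001 = 000101
  pos 3: 101110 XOR 101001 = 000111
  pos 6: 111001 XOR 101001 = 010000
  pos 7: 100001 XOR 101001 = 001000
  pos 9: 100011 XOR 101001 = 001010
  pos 11: 101001 XOR 101001 = 000000
Remainder = 00000 (zero — the frame passes the CRC check).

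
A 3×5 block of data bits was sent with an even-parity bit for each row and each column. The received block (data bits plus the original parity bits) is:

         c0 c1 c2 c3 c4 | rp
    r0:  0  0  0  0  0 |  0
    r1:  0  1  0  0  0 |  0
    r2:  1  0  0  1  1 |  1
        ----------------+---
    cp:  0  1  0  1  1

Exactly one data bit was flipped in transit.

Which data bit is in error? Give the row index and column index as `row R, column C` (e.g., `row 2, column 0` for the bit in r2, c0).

Recompute each row's even parity and compare to rp:
  r0: data parity 0, sent rp 0 → ok
  r1: data parity 1, sent rp 0 → mismatch
  r2: data parity 1, sent rp 1 → ok
Recompute each column's even parity and compare to cp:
  c0: data parity 1, sent cp 0 → mismatch
  c1: data parity 1, sent cp 1 → ok
  c2: data parity 0, sent cp 0 → ok
  c3: data parity 1, sent cp 1 → ok
  c4: data parity 1, sent cp 1 → ok
Exactly one row (r1) and one column (c0) fail → the flipped bit is at their intersection.

row 1, column 0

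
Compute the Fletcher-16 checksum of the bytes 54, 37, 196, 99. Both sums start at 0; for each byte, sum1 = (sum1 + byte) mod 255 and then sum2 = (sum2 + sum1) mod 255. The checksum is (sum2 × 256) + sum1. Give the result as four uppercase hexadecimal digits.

Running sums (mod 255):
  after byte 0 (54): sum1=54, sum2=54
  after byte 1 (37): sum1=91, sum2=145
  after byte 2 (196): sum1=32, sum2=177
  after byte 3 (99): sum1=131, sum2=53
Checksum = sum2·256 + sum1 = 53·256 + 131 = 13699 = 0x3583.

3583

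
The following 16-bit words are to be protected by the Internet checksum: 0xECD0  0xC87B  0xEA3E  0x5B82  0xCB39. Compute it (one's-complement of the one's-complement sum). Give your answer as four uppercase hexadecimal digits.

One's-complement addition (fold any carry out of bit 15 back into bit 0):
  0xECD0 + 0xC87B = 0x1B54B → wrap carry → 0xB54C
  0xB54C + 0xEA3E = 0x19F8A → wrap carry → 0x9F8B
  0x9F8B + 0x5B82 = 0x0FB0D
  0xFB0D + 0xCB39 = 0x1C646 → wrap carry → 0xC647
One's-complement sum = 0xC647.
Checksum = ~0xC647 & 0xFFFF = 0x39B8.

39B8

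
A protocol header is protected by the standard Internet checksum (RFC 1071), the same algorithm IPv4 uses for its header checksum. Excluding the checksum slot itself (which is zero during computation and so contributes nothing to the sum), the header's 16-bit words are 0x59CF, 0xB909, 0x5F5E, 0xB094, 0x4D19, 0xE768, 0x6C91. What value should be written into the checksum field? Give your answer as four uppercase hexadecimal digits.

One's-complement addition (fold any carry out of bit 15 back into bit 0):
  0x59CF + 0xB909 = 0x112D8 → wrap carry → 0x12D9
  0x12D9 + 0x5F5E = 0x07237
  0x7237 + 0xB094 = 0x122CB → wrap carry → 0x22CC
  0x22CC + 0x4D19 = 0x06FE5
  0x6FE5 + 0xE768 = 0x1574D → wrap carry → 0x574E
  0x574E + 0x6C91 = 0x0C3DF
One's-complement sum = 0xC3DF.
Checksum = ~0xC3DF & 0xFFFF = 0x3C20.

3C20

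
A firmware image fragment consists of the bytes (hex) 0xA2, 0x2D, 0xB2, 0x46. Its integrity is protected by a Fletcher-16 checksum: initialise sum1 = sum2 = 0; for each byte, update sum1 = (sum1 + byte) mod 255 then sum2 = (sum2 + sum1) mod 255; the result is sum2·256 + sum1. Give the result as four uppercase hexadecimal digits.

Running sums (mod 255):
  after byte 0 (0xA2): sum1=162, sum2=162
  after byte 1 (0x2D): sum1=207, sum2=114
  after byte 2 (0xB2): sum1=130, sum2=244
  after byte 3 (0x46): sum1=200, sum2=189
Checksum = sum2·256 + sum1 = 189·256 + 200 = 48584 = 0xBDC8.

BDC8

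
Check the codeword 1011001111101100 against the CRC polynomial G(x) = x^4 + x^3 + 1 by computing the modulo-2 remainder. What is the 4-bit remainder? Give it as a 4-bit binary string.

Modulo-2 division of 1011001111101100 by 11001:
  pos 0: 10110 XOR 11001 = 01111
  pos 1: 11110 XOR 11001 = 00111
  pos 3: 11111 XOR 11001 = 00110
  pos 5: 11011 XOR 11001 = 00010
  pos 8: 10101 XOR 11001 = 01100
  pos 9: 11001 XOR 11001 = 00000
Remainder = 0000 (zero — the frame passes the CRC check).

0000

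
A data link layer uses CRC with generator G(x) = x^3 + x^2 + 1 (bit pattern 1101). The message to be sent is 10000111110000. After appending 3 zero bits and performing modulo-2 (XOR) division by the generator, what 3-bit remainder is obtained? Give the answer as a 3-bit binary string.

001

Append 3 zeros: 10000111110000000. Divide by 1101 (XOR where the leading bit is 1):
  pos 0: 1000 XOR 1101 = 0101
  pos 1: 1010 XOR 1101 = 0111
  pos 2: 1111 XOR 1101 = 0010
  pos 4: 1011 XOR 1101 = 0110
  pos 5: 1101 XOR 1101 = 0000
  pos 9: 1000 XOR 1101 = 0101
  pos 10: 1010 XOR 1101 = 0111
  pos 11: 1110 XOR 1101 = 0011
  pos 13: 1100 XOR 1101 = 0001
Remainder (last 3 bits) = 001. This is the CRC / FCS.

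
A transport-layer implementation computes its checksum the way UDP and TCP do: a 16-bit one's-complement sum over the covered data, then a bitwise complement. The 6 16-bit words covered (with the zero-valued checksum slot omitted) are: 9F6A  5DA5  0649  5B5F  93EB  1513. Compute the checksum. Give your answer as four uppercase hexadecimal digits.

One's-complement addition (fold any carry out of bit 15 back into bit 0):
  0x9F6A + 0x5DA5 = 0x0FD0F
  0xFD0F + 0x0649 = 0x10358 → wrap carry → 0x0359
  0x0359 + 0x5B5F = 0x05EB8
  0x5EB8 + 0x93EB = 0x0F2A3
  0xF2A3 + 0x1513 = 0x107B6 → wrap carry → 0x07B7
One's-complement sum = 0x07B7.
Checksum = ~0x07B7 & 0xFFFF = 0xF848.

F848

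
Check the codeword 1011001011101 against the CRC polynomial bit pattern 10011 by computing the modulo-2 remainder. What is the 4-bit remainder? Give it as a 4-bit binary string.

0000

Modulo-2 division of 1011001011101 by 10011:
  pos 0: 10110 XOR 10011 = 00101
  pos 2: 10101 XOR 10011 = 00110
  pos 4: 11001 XOR 10011 = 01010
  pos 5: 10101 XOR 10011 = 00110
  pos 7: 11010 XOR 10011 = 01001
  pos 8: 10011 XOR 10011 = 00000
Remainder = 0000 (zero — the frame passes the CRC check).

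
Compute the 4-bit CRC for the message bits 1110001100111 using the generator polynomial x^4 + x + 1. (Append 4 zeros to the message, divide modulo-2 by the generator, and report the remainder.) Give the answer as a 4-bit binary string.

Append 4 zeros: 11100011001110000. Divide by 10011 (XOR where the leading bit is 1):
  pos 0: 11100 XOR 10011 = 01111
  pos 1: 11110 XOR 10011 = 01101
  pos 2: 11011 XOR 10011 = 01000
  pos 3: 10001 XOR 10011 = 00010
  pos 6: 10001 XOR 10011 = 00010
  pos 9: 10110 XOR 10011 = 00101
  pos 11: 10100 XOR 10011 = 00111
Remainder (last 4 bits) = 1110. This is the CRC / FCS.

1110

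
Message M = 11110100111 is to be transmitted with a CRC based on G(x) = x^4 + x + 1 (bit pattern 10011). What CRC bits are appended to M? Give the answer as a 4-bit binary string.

Append 4 zeros: 111101001110000. Divide by 10011 (XOR where the leading bit is 1):
  pos 0: 11110 XOR 10011 = 01101
  pos 1: 11011 XOR 10011 = 01000
  pos 2: 10000 XOR 10011 = 00011
  pos 5: 11011 XOR 10011 = 01000
  pos 6: 10001 XOR 10011 = 00010
  pos 9: 10000 XOR 10011 = 00011
Remainder (last 4 bits) = 0110. This is the CRC / FCS.

0110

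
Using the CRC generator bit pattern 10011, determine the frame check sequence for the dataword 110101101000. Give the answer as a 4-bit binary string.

Append 4 zeros: 1101011010000000. Divide by 10011 (XOR where the leading bit is 1):
  pos 0: 11010 XOR 10011 = 01001
  pos 1: 10011 XOR 10011 = 00000
  pos 6: 10100 XOR 10011 = 00111
  pos 8: 11100 XOR 10011 = 01111
  pos 9: 11110 XOR 10011 = 01101
  pos 10: 11010 XOR 10011 = 01001
  pos 11: 10010 XOR 10011 = 00001
Remainder (last 4 bits) = 0001. This is the CRC / FCS.

0001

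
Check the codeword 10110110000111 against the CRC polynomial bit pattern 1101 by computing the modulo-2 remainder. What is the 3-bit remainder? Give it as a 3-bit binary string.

000

Modulo-2 division of 10110110000111 by 1101:
  pos 0: 1011 XOR 1101 = 0110
  pos 1: 1100 XOR 1101 = 0001
  pos 4: 1110 XOR 1101 = 0011
  pos 6: 1100 XOR 1101 = 0001
  pos 9: 1011 XOR 1101 = 0110
  pos 10: 1101 XOR 1101 = 0000
Remainder = 000 (zero — the frame passes the CRC check).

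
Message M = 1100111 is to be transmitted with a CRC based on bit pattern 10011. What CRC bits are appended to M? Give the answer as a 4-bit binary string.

Append 4 zeros: 11001110000. Divide by 10011 (XOR where the leading bit is 1):
  pos 0: 11001 XOR 10011 = 01010
  pos 1: 10101 XOR 10011 = 00110
  pos 3: 11010 XOR 10011 = 01001
  pos 4: 10010 XOR 10011 = 00001
Remainder (last 4 bits) = 0100. This is the CRC / FCS.

0100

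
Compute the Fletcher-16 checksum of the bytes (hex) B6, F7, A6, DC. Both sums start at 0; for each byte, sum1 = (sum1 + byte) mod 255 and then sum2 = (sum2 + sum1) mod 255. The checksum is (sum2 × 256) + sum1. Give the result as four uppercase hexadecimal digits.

EC32

Running sums (mod 255):
  after byte 0 (B6): sum1=182, sum2=182
  after byte 1 (F7): sum1=174, sum2=101
  after byte 2 (A6): sum1=85, sum2=186
  after byte 3 (DC): sum1=50, sum2=236
Checksum = sum2·256 + sum1 = 236·256 + 50 = 60466 = 0xEC32.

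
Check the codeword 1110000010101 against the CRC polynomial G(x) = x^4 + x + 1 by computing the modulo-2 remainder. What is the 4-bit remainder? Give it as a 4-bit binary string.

Modulo-2 division of 1110000010101 by 10011:
  pos 0: 11100 XOR 10011 = 01111
  pos 1: 11110 XOR 10011 = 01101
  pos 2: 11010 XOR 10011 = 01001
  pos 3: 10010 XOR 10011 = 00001
  pos 7: 11010 XOR 10011 = 01001
  pos 8: 10011 XOR 10011 = 00000
Remainder = 0000 (zero — the frame passes the CRC check).

0000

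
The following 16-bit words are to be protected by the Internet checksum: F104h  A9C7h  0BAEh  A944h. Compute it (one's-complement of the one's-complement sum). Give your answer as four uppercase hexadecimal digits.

One's-complement addition (fold any carry out of bit 15 back into bit 0):
  0xF104 + 0xA9C7 = 0x19ACB → wrap carry → 0x9ACC
  0x9ACC + 0x0BAE = 0x0A67A
  0xA67A + 0xA944 = 0x14FBE → wrap carry → 0x4FBF
One's-complement sum = 0x4FBF.
Checksum = ~0x4FBF & 0xFFFF = 0xB040.

B040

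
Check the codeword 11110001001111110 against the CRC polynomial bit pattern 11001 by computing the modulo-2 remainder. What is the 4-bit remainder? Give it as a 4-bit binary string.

1111

Modulo-2 division of 11110001001111110 by 11001:
  pos 0: 11110 XOR 11001 = 00111
  pos 2: 11100 XOR 11001 = 00101
  pos 4: 10110 XOR 11001 = 01111
  pos 5: 11110 XOR 11001 = 00111
  pos 7: 11111 XOR 11001 = 00110
  pos 9: 11011 XOR 11001 = 00010
  pos 12: 10110 XOR 11001 = 01111
Remainder = 1111 (nonzero — an error is detected).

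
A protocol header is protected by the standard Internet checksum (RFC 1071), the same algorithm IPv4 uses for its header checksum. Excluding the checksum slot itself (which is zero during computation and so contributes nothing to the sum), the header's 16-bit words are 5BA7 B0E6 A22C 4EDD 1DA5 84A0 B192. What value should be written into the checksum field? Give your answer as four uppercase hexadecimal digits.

AE8F

One's-complement addition (fold any carry out of bit 15 back into bit 0):
  0x5BA7 + 0xB0E6 = 0x10C8D → wrap carry → 0x0C8E
  0x0C8E + 0xA22C = 0x0AEBA
  0xAEBA + 0x4EDD = 0x0FD97
  0xFD97 + 0x1DA5 = 0x11B3C → wrap carry → 0x1B3D
  0x1B3D + 0x84A0 = 0x09FDD
  0x9FDD + 0xB192 = 0x1516F → wrap carry → 0x5170
One's-complement sum = 0x5170.
Checksum = ~0x5170 & 0xFFFF = 0xAE8F.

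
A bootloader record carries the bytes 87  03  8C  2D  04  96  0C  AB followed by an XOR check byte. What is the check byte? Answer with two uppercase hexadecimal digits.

XOR the bytes together:
  start with 0x87
  0x87 ⊕ 0x03 = 0x84
  0x84 ⊕ 0x8C = 0x08
  0x08 ⊕ 0x2D = 0x25
  0x25 ⊕ 0x04 = 0x21
  0x21 ⊕ 0x96 = 0xB7
  0xB7 ⊕ 0x0C = 0xBB
  0xBB ⊕ 0xAB = 0x10

10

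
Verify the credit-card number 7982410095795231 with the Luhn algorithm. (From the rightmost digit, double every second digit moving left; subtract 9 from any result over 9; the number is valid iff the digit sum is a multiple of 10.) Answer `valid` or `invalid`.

valid

From the right, keep odd positions and double even positions (subtract 9 from any doubled value over 9):
  doubled (positions 2,4,...): 6 1 5 9 0 8 7 5 → sum 41
  kept (positions 1,3,...): 1 2 9 5 0 1 2 9 → sum 29
Total = 70.
70 mod 10 = 0, so the number is valid.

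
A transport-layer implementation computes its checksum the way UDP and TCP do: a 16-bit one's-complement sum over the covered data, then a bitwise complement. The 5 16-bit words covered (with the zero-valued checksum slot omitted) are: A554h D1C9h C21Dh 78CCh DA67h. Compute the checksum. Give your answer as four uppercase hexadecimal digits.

One's-complement addition (fold any carry out of bit 15 back into bit 0):
  0xA554 + 0xD1C9 = 0x1771D → wrap carry → 0x771E
  0x771E + 0xC21D = 0x1393B → wrap carry → 0x393C
  0x393C + 0x78CC = 0x0B208
  0xB208 + 0xDA67 = 0x18C6F → wrap carry → 0x8C70
One's-complement sum = 0x8C70.
Checksum = ~0x8C70 & 0xFFFF = 0x738F.

738F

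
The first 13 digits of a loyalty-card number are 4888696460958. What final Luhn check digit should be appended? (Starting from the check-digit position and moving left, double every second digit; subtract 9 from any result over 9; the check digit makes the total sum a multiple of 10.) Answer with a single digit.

Partial digits right→left: 8 5 9 0 6 4 6 9 6 8 8 8 4
Double every second digit counting from the check-digit position (so the 1st, 3rd, 5th, ... of the partial from the right).
  doubled (with −9 where >9): 7 9 3 3 3 7 8 → sum 40
  kept as-is: 5 0 4 9 8 8 → sum 34
Total = 40 + 34 = 74.
Check digit = (10 − (74 mod 10)) mod 10 = 6.

6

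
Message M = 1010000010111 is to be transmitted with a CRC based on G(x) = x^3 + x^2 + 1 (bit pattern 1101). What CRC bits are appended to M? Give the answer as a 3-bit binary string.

100

Append 3 zeros: 1010000010111000. Divide by 1101 (XOR where the leading bit is 1):
  pos 0: 1010 XOR 1101 = 0111
  pos 1: 1110 XOR 1101 = 0011
  pos 3: 1100 XOR 1101 = 0001
  pos 6: 1010 XOR 1101 = 0111
  pos 7: 1111 XOR 1101 = 0010
  pos 9: 1011 XOR 1101 = 0110
  pos 10: 1100 XOR 1101 = 0001
Remainder (last 3 bits) = 100. This is the CRC / FCS.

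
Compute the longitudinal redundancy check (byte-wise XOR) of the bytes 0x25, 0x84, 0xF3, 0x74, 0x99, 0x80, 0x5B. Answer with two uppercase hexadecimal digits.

64

XOR the bytes together:
  start with 0x25
  0x25 ⊕ 0x84 = 0xA1
  0xA1 ⊕ 0xF3 = 0x52
  0x52 ⊕ 0x74 = 0x26
  0x26 ⊕ 0x99 = 0xBF
  0xBF ⊕ 0x80 = 0x3F
  0x3F ⊕ 0x5B = 0x64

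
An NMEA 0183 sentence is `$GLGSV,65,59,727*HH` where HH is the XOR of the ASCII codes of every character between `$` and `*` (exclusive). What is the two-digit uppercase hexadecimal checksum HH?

58

XOR the ASCII codes of the payload characters:
  'G' = 0x47 → acc = 0x47
  'L' = 0x4C → acc = 0x0B
  'G' = 0x47 → acc = 0x4C
  'S' = 0x53 → acc = 0x1F
  'V' = 0x56 → acc = 0x49
  ',' = 0x2C → acc = 0x65
  '6' = 0x36 → acc = 0x53
  '5' = 0x35 → acc = 0x66
  ',' = 0x2C → acc = 0x4A
  '5' = 0x35 → acc = 0x7F
  '9' = 0x39 → acc = 0x46
  ',' = 0x2C → acc = 0x6A
  '7' = 0x37 → acc = 0x5D
  '2' = 0x32 → acc = 0x6F
  '7' = 0x37 → acc = 0x58
Checksum = 0x58.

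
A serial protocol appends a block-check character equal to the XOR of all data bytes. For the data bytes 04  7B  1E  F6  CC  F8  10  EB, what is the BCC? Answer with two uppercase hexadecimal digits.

58

XOR the bytes together:
  start with 0x04
  0x04 ⊕ 0x7B = 0x7F
  0x7F ⊕ 0x1E = 0x61
  0x61 ⊕ 0xF6 = 0x97
  0x97 ⊕ 0xCC = 0x5B
  0x5B ⊕ 0xF8 = 0xA3
  0xA3 ⊕ 0x10 = 0xB3
  0xB3 ⊕ 0xEB = 0x58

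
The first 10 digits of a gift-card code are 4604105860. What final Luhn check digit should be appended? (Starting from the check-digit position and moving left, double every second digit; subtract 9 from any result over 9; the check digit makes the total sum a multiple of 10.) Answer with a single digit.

Partial digits right→left: 0 6 8 5 0 1 4 0 6 4
Double every second digit counting from the check-digit position (so the 1st, 3rd, 5th, ... of the partial from the right).
  doubled (with −9 where >9): 0 7 0 8 3 → sum 18
  kept as-is: 6 5 1 0 4 → sum 16
Total = 18 + 16 = 34.
Check digit = (10 − (34 mod 10)) mod 10 = 6.

6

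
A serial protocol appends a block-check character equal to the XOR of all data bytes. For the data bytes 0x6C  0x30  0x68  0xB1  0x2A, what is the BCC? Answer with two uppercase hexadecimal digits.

XOR the bytes together:
  start with 0x6C
  0x6C ⊕ 0x30 = 0x5C
  0x5C ⊕ 0x68 = 0x34
  0x34 ⊕ 0xB1 = 0x85
  0x85 ⊕ 0x2A = 0xAF

AF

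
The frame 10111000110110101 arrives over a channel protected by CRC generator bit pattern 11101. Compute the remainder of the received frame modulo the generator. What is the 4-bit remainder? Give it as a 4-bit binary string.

0000

Modulo-2 division of 10111000110110101 by 11101:
  pos 0: 10111 XOR 11101 = 01010
  pos 1: 10100 XOR 11101 = 01001
  pos 2: 10010 XOR 11101 = 01111
  pos 3: 11110 XOR 11101 = 00011
  pos 6: 11110 XOR 11101 = 00011
  pos 9: 11110 XOR 11101 = 00011
  pos 12: 11101 XOR 11101 = 00000
Remainder = 0000 (zero — the frame passes the CRC check).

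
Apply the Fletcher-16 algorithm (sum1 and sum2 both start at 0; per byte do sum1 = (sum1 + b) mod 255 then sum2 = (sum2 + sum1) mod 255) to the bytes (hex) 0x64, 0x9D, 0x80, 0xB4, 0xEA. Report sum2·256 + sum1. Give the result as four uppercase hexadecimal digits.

4222

Running sums (mod 255):
  after byte 0 (0x64): sum1=100, sum2=100
  after byte 1 (0x9D): sum1=2, sum2=102
  after byte 2 (0x80): sum1=130, sum2=232
  after byte 3 (0xB4): sum1=55, sum2=32
  after byte 4 (0xEA): sum1=34, sum2=66
Checksum = sum2·256 + sum1 = 66·256 + 34 = 16930 = 0x4222.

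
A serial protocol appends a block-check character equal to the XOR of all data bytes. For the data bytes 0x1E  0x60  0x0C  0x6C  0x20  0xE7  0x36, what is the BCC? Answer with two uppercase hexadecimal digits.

XOR the bytes together:
  start with 0x1E
  0x1E ⊕ 0x60 = 0x7E
  0x7E ⊕ 0x0C = 0x72
  0x72 ⊕ 0x6C = 0x1E
  0x1E ⊕ 0x20 = 0x3E
  0x3E ⊕ 0xE7 = 0xD9
  0xD9 ⊕ 0x36 = 0xEF

EF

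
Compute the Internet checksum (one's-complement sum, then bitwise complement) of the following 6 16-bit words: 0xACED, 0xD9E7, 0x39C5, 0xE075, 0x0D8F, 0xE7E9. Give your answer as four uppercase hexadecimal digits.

6976

One's-complement addition (fold any carry out of bit 15 back into bit 0):
  0xACED + 0xD9E7 = 0x186D4 → wrap carry → 0x86D5
  0x86D5 + 0x39C5 = 0x0C09A
  0xC09A + 0xE075 = 0x1A10F → wrap carry → 0xA110
  0xA110 + 0x0D8F = 0x0AE9F
  0xAE9F + 0xE7E9 = 0x19688 → wrap carry → 0x9689
One's-complement sum = 0x9689.
Checksum = ~0x9689 & 0xFFFF = 0x6976.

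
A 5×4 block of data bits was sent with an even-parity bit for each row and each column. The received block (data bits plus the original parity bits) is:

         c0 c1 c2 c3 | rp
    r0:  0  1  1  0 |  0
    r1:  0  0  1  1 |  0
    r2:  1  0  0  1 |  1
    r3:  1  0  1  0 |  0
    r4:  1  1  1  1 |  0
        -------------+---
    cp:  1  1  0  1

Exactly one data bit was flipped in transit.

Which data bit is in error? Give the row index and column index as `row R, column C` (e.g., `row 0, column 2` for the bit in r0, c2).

Recompute each row's even parity and compare to rp:
  r0: data parity 0, sent rp 0 → ok
  r1: data parity 0, sent rp 0 → ok
  r2: data parity 0, sent rp 1 → mismatch
  r3: data parity 0, sent rp 0 → ok
  r4: data parity 0, sent rp 0 → ok
Recompute each column's even parity and compare to cp:
  c0: data parity 1, sent cp 1 → ok
  c1: data parity 0, sent cp 1 → mismatch
  c2: data parity 0, sent cp 0 → ok
  c3: data parity 1, sent cp 1 → ok
Exactly one row (r2) and one column (c1) fail → the flipped bit is at their intersection.

row 2, column 1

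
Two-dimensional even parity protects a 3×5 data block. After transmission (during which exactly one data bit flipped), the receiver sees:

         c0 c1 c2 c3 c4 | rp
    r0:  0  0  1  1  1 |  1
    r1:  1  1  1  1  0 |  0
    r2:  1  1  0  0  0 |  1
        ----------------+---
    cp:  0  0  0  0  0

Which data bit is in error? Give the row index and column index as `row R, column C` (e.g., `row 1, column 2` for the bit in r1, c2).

row 2, column 4

Recompute each row's even parity and compare to rp:
  r0: data parity 1, sent rp 1 → ok
  r1: data parity 0, sent rp 0 → ok
  r2: data parity 0, sent rp 1 → mismatch
Recompute each column's even parity and compare to cp:
  c0: data parity 0, sent cp 0 → ok
  c1: data parity 0, sent cp 0 → ok
  c2: data parity 0, sent cp 0 → ok
  c3: data parity 0, sent cp 0 → ok
  c4: data parity 1, sent cp 0 → mismatch
Exactly one row (r2) and one column (c4) fail → the flipped bit is at their intersection.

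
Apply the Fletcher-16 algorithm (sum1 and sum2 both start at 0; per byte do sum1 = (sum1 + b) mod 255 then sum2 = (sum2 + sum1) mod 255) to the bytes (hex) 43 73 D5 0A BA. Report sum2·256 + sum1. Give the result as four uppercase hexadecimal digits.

Running sums (mod 255):
  after byte 0 (43): sum1=67, sum2=67
  after byte 1 (73): sum1=182, sum2=249
  after byte 2 (D5): sum1=140, sum2=134
  after byte 3 (0A): sum1=150, sum2=29
  after byte 4 (BA): sum1=81, sum2=110
Checksum = sum2·256 + sum1 = 110·256 + 81 = 28241 = 0x6E51.

6E51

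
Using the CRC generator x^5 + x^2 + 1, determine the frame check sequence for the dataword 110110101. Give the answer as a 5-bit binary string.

01000

Append 5 zeros: 11011010100000. Divide by 100101 (XOR where the leading bit is 1):
  pos 0: 110110 XOR 100101 = 010011
  pos 1: 100111 XOR 100101 = 000010
  pos 5: 100100 XOR 100101 = 000001
Remainder (last 5 bits) = 01000. This is the CRC / FCS.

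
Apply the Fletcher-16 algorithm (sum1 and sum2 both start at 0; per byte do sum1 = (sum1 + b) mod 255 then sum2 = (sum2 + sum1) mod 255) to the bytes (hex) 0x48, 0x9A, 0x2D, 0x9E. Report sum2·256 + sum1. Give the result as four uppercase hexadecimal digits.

Running sums (mod 255):
  after byte 0 (0x48): sum1=72, sum2=72
  after byte 1 (0x9A): sum1=226, sum2=43
  after byte 2 (0x2D): sum1=16, sum2=59
  after byte 3 (0x9E): sum1=174, sum2=233
Checksum = sum2·256 + sum1 = 233·256 + 174 = 59822 = 0xE9AE.

E9AE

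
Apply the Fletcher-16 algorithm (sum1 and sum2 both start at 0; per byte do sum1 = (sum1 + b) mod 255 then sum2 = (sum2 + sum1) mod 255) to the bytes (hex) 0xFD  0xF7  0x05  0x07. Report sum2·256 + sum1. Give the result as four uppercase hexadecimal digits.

F002

Running sums (mod 255):
  after byte 0 (0xFD): sum1=253, sum2=253
  after byte 1 (0xF7): sum1=245, sum2=243
  after byte 2 (0x05): sum1=250, sum2=238
  after byte 3 (0x07): sum1=2, sum2=240
Checksum = sum2·256 + sum1 = 240·256 + 2 = 61442 = 0xF002.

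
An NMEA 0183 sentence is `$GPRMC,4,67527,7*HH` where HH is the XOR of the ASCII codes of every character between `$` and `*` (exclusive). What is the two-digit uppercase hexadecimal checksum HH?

55

XOR the ASCII codes of the payload characters:
  'G' = 0x47 → acc = 0x47
  'P' = 0x50 → acc = 0x17
  'R' = 0x52 → acc = 0x45
  'M' = 0x4D → acc = 0x08
  'C' = 0x43 → acc = 0x4B
  ',' = 0x2C → acc = 0x67
  '4' = 0x34 → acc = 0x53
  ',' = 0x2C → acc = 0x7F
  '6' = 0x36 → acc = 0x49
  '7' = 0x37 → acc = 0x7E
  '5' = 0x35 → acc = 0x4B
  '2' = 0x32 → acc = 0x79
  '7' = 0x37 → acc = 0x4E
  ',' = 0x2C → acc = 0x62
  '7' = 0x37 → acc = 0x55
Checksum = 0x55.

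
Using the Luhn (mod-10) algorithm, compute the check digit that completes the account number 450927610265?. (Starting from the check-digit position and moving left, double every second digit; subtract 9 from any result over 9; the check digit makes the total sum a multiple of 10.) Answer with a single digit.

0

Partial digits right→left: 5 6 2 0 1 6 7 2 9 0 5 4
Double every second digit counting from the check-digit position (so the 1st, 3rd, 5th, ... of the partial from the right).
  doubled (with −9 where >9): 1 4 2 5 9 1 → sum 22
  kept as-is: 6 0 6 2 0 4 → sum 18
Total = 22 + 18 = 40.
Check digit = (10 − (40 mod 10)) mod 10 = 0.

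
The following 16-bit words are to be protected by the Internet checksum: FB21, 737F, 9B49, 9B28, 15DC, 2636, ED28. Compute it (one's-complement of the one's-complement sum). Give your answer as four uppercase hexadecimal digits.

31B1

One's-complement addition (fold any carry out of bit 15 back into bit 0):
  0xFB21 + 0x737F = 0x16EA0 → wrap carry → 0x6EA1
  0x6EA1 + 0x9B49 = 0x109EA → wrap carry → 0x09EB
  0x09EB + 0x9B28 = 0x0A513
  0xA513 + 0x15DC = 0x0BAEF
  0xBAEF + 0x2636 = 0x0E125
  0xE125 + 0xED28 = 0x1CE4D → wrap carry → 0xCE4E
One's-complement sum = 0xCE4E.
Checksum = ~0xCE4E & 0xFFFF = 0x31B1.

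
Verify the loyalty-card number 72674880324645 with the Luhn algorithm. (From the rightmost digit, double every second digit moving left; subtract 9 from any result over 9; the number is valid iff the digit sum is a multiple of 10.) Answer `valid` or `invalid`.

invalid

From the right, keep odd positions and double even positions (subtract 9 from any doubled value over 9):
  doubled (positions 2,4,...): 8 8 6 7 8 3 5 → sum 45
  kept (positions 1,3,...): 5 6 2 0 8 7 2 → sum 30
Total = 75.
75 mod 10 = 5, so the number is invalid.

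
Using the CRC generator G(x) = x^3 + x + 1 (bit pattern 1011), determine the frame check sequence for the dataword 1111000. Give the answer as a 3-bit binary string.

Append 3 zeros: 1111000000. Divide by 1011 (XOR where the leading bit is 1):
  pos 0: 1111 XOR 1011 = 0100
  pos 1: 1000 XOR 1011 = 0011
  pos 3: 1100 XOR 1011 = 0111
  pos 4: 1110 XOR 1011 = 0101
  pos 5: 1010 XOR 1011 = 0001
Remainder (last 3 bits) = 010. This is the CRC / FCS.

010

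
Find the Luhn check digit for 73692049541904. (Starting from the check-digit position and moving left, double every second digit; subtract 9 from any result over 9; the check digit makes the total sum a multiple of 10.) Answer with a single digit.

6

Partial digits right→left: 4 0 9 1 4 5 9 4 0 2 9 6 3 7
Double every second digit counting from the check-digit position (so the 1st, 3rd, 5th, ... of the partial from the right).
  doubled (with −9 where >9): 8 9 8 9 0 9 6 → sum 49
  kept as-is: 0 1 5 4 2 6 7 → sum 25
Total = 49 + 25 = 74.
Check digit = (10 − (74 mod 10)) mod 10 = 6.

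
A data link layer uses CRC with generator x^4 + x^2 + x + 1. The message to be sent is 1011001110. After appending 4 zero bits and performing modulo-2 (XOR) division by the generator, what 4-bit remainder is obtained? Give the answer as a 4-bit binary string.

Append 4 zeros: 10110011100000. Divide by 10111 (XOR where the leading bit is 1):
  pos 0: 10110 XOR 10111 = 00001
  pos 4: 10111 XOR 10111 = 00000
Remainder (last 4 bits) = 0000. This is the CRC / FCS.

0000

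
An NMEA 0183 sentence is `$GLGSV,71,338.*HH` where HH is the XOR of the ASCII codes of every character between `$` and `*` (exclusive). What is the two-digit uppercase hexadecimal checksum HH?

XOR the ASCII codes of the payload characters:
  'G' = 0x47 → acc = 0x47
  'L' = 0x4C → acc = 0x0B
  'G' = 0x47 → acc = 0x4C
  'S' = 0x53 → acc = 0x1F
  'V' = 0x56 → acc = 0x49
  ',' = 0x2C → acc = 0x65
  '7' = 0x37 → acc = 0x52
  '1' = 0x31 → acc = 0x63
  ',' = 0x2C → acc = 0x4F
  '3' = 0x33 → acc = 0x7C
  '3' = 0x33 → acc = 0x4F
  '8' = 0x38 → acc = 0x77
  '.' = 0x2E → acc = 0x59
Checksum = 0x59.

59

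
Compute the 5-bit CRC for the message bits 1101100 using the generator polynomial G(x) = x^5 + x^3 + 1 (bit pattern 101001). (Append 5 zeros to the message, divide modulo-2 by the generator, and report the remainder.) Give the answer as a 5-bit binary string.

01011

Append 5 zeros: 110110000000. Divide by 101001 (XOR where the leading bit is 1):
  pos 0: 110110 XOR 101001 = 011111
  pos 1: 111110 XOR 101001 = 010111
  pos 2: 101110 XOR 101001 = 000111
  pos 5: 111000 XOR 101001 = 010001
  pos 6: 100010 XOR 101001 = 001011
Remainder (last 5 bits) = 01011. This is the CRC / FCS.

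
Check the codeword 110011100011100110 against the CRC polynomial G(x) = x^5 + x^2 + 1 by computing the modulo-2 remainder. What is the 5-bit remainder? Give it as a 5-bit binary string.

Modulo-2 division of 110011100011100110 by 100101:
  pos 0: 110011 XOR 100101 = 010110
  pos 1: 101101 XOR 100101 = 001000
  pos 3: 100000 XOR 100101 = 000101
  pos 6: 101011 XOR 100101 = 001110
  pos 8: 111010 XOR 100101 = 011111
  pos 9: 111110 XOR 100101 = 011011
  pos 10: 110111 XOR 100101 = 010010
  pos 11: 100101 XOR 100101 = 000000
Remainder = 00000 (zero — the frame passes the CRC check).

00000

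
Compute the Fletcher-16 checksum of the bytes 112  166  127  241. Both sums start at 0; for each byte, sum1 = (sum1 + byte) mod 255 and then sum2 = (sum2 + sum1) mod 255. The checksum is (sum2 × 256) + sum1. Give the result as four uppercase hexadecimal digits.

A688

Running sums (mod 255):
  after byte 0 (112): sum1=112, sum2=112
  after byte 1 (166): sum1=23, sum2=135
  after byte 2 (127): sum1=150, sum2=30
  after byte 3 (241): sum1=136, sum2=166
Checksum = sum2·256 + sum1 = 166·256 + 136 = 42632 = 0xA688.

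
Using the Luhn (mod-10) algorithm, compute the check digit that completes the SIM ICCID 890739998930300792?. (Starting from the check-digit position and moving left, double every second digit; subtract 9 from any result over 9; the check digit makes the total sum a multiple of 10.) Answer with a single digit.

7

Partial digits right→left: 2 9 7 0 0 3 0 3 9 8 9 9 9 3 7 0 9 8
Double every second digit counting from the check-digit position (so the 1st, 3rd, 5th, ... of the partial from the right).
  doubled (with −9 where >9): 4 5 0 0 9 9 9 5 9 → sum 50
  kept as-is: 9 0 3 3 8 9 3 0 8 → sum 43
Total = 50 + 43 = 93.
Check digit = (10 − (93 mod 10)) mod 10 = 7.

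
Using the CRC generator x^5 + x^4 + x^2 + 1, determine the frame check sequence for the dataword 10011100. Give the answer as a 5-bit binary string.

11000

Append 5 zeros: 1001110000000. Divide by 110101 (XOR where the leading bit is 1):
  pos 0: 100111 XOR 110101 = 010010
  pos 1: 100100 XOR 110101 = 010001
  pos 2: 100010 XOR 110101 = 010111
  pos 3: 101110 XOR 110101 = 011011
  pos 4: 110110 XOR 110101 = 000011
Remainder (last 5 bits) = 11000. This is the CRC / FCS.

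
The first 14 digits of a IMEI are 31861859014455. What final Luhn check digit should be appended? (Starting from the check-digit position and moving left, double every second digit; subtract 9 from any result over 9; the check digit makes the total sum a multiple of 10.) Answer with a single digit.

Partial digits right→left: 5 5 4 4 1 0 9 5 8 1 6 8 1 3
Double every second digit counting from the check-digit position (so the 1st, 3rd, 5th, ... of the partial from the right).
  doubled (with −9 where >9): 1 8 2 9 7 3 2 → sum 32
  kept as-is: 5 4 0 5 1 8 3 → sum 26
Total = 32 + 26 = 58.
Check digit = (10 − (58 mod 10)) mod 10 = 2.

2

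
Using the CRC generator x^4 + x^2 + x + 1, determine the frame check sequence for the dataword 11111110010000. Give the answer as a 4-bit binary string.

1111

Append 4 zeros: 111111100100000000. Divide by 10111 (XOR where the leading bit is 1):
  pos 0: 11111 XOR 10111 = 01000
  pos 1: 10001 XOR 10111 = 00110
  pos 3: 11010 XOR 10111 = 01101
  pos 4: 11010 XOR 10111 = 01101
  pos 5: 11011 XOR 10111 = 01100
  pos 6: 11000 XOR 10111 = 01111
  pos 7: 11110 XOR 10111 = 01001
  pos 8: 10010 XOR 10111 = 00101
  pos 10: 10100 XOR 10111 = 00011
  pos 13: 11000 XOR 10111 = 01111
Remainder (last 4 bits) = 1111. This is the CRC / FCS.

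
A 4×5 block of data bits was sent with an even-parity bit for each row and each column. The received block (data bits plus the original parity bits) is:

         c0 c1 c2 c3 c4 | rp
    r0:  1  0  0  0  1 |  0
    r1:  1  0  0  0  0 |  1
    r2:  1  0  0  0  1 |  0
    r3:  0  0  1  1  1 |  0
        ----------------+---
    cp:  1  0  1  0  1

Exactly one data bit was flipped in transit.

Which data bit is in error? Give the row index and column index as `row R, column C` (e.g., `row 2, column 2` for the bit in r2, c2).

Recompute each row's even parity and compare to rp:
  r0: data parity 0, sent rp 0 → ok
  r1: data parity 1, sent rp 1 → ok
  r2: data parity 0, sent rp 0 → ok
  r3: data parity 1, sent rp 0 → mismatch
Recompute each column's even parity and compare to cp:
  c0: data parity 1, sent cp 1 → ok
  c1: data parity 0, sent cp 0 → ok
  c2: data parity 1, sent cp 1 → ok
  c3: data parity 1, sent cp 0 → mismatch
  c4: data parity 1, sent cp 1 → ok
Exactly one row (r3) and one column (c3) fail → the flipped bit is at their intersection.

row 3, column 3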